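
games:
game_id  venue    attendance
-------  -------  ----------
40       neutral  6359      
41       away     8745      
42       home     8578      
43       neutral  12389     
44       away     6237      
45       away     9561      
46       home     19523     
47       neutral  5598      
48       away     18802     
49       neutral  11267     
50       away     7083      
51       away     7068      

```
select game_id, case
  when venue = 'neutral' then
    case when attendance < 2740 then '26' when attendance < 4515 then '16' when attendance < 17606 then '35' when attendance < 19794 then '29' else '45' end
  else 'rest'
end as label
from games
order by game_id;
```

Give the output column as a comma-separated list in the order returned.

game_id=40: venue='neutral' → inner[attendance < 17606] → 35
game_id=41: venue='away' → outer ELSE → rest
game_id=42: venue='home' → outer ELSE → rest
game_id=43: venue='neutral' → inner[attendance < 17606] → 35
game_id=44: venue='away' → outer ELSE → rest
game_id=45: venue='away' → outer ELSE → rest
game_id=46: venue='home' → outer ELSE → rest
game_id=47: venue='neutral' → inner[attendance < 17606] → 35
game_id=48: venue='away' → outer ELSE → rest
game_id=49: venue='neutral' → inner[attendance < 17606] → 35
game_id=50: venue='away' → outer ELSE → rest
game_id=51: venue='away' → outer ELSE → rest

35, rest, rest, 35, rest, rest, rest, 35, rest, 35, rest, rest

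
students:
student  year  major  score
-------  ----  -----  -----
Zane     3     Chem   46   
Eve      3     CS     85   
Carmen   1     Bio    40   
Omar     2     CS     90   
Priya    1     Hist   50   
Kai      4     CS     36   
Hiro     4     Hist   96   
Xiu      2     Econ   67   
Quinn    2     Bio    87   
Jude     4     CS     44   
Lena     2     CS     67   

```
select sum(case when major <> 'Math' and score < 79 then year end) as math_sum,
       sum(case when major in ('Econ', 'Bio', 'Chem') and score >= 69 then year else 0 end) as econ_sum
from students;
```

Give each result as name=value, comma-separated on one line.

[math_sum: major <> 'Math' and score < 79]
student=Zane: ✓ → 3
student=Eve: ✗
student=Carmen: ✓ → 1
student=Omar: ✗
student=Priya: ✓ → 1
student=Kai: ✓ → 4
student=Hiro: ✗
student=Xiu: ✓ → 2
student=Quinn: ✗
student=Jude: ✓ → 4
student=Lena: ✓ → 2
math_sum = 3 + 1 + 1 + 4 + 2 + 4 + 2 = 17
—
[econ_sum: major in ('Econ', 'Bio', 'Chem') and score >= 69]
student=Zane: ✗
student=Eve: ✗
student=Carmen: ✗
student=Omar: ✗
student=Priya: ✗
student=Kai: ✗
student=Hiro: ✗
student=Xiu: ✗
student=Quinn: ✓ → 2
student=Jude: ✗
student=Lena: ✗
econ_sum = 2

math_sum=17, econ_sum=2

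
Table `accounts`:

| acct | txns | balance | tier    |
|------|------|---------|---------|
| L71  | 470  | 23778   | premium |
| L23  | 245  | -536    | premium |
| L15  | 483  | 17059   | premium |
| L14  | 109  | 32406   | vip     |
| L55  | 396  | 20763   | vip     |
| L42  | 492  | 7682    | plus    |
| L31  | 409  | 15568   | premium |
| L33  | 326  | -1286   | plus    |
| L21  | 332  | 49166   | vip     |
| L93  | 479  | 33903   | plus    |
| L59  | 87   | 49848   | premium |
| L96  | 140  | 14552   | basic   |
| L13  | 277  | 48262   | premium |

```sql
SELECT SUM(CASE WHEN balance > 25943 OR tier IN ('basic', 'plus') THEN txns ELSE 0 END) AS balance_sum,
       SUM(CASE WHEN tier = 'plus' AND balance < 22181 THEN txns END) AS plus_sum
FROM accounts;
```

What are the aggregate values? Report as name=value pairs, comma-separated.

[balance_sum: balance > 25943 OR tier IN ('basic', 'plus')]
acct=L71: ✗
acct=L23: ✗
acct=L15: ✗
acct=L14: ✓ → 109
acct=L55: ✗
acct=L42: ✓ → 492
acct=L31: ✗
acct=L33: ✓ → 326
acct=L21: ✓ → 332
acct=L93: ✓ → 479
acct=L59: ✓ → 87
acct=L96: ✓ → 140
acct=L13: ✓ → 277
balance_sum = 109 + 492 + 326 + 332 + 479 + 87 + 140 + 277 = 2242
—
[plus_sum: tier = 'plus' AND balance < 22181]
acct=L71: ✗
acct=L23: ✗
acct=L15: ✗
acct=L14: ✗
acct=L55: ✗
acct=L42: ✓ → 492
acct=L31: ✗
acct=L33: ✓ → 326
acct=L21: ✗
acct=L93: ✗
acct=L59: ✗
acct=L96: ✗
acct=L13: ✗
plus_sum = 492 + 326 = 818

balance_sum=2242, plus_sum=818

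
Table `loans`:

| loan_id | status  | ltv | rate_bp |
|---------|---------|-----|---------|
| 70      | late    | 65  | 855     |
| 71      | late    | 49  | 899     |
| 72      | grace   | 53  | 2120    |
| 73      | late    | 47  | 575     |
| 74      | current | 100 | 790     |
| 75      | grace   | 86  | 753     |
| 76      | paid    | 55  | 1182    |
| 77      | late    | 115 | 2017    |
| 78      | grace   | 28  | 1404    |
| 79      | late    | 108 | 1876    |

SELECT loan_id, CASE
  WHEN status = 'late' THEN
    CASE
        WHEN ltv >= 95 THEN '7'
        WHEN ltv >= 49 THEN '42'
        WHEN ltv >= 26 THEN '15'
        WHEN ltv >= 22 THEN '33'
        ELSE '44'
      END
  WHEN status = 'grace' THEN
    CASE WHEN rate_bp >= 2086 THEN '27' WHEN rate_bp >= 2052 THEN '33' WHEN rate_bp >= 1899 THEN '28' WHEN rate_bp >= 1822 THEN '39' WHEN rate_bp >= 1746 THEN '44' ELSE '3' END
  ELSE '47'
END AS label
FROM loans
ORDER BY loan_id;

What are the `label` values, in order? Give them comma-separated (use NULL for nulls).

42, 42, 27, 15, 47, 3, 47, 7, 3, 7

loan_id=70: status='late' → inner[ltv >= 49] → 42
loan_id=71: status='late' → inner[ltv >= 49] → 42
loan_id=72: status='grace' → inner[rate_bp >= 2086] → 27
loan_id=73: status='late' → inner[ltv >= 26] → 15
loan_id=74: status='current' → outer ELSE → 47
loan_id=75: status='grace' → inner[ELSE] → 3
loan_id=76: status='paid' → outer ELSE → 47
loan_id=77: status='late' → inner[ltv >= 95] → 7
loan_id=78: status='grace' → inner[ELSE] → 3
loan_id=79: status='late' → inner[ltv >= 95] → 7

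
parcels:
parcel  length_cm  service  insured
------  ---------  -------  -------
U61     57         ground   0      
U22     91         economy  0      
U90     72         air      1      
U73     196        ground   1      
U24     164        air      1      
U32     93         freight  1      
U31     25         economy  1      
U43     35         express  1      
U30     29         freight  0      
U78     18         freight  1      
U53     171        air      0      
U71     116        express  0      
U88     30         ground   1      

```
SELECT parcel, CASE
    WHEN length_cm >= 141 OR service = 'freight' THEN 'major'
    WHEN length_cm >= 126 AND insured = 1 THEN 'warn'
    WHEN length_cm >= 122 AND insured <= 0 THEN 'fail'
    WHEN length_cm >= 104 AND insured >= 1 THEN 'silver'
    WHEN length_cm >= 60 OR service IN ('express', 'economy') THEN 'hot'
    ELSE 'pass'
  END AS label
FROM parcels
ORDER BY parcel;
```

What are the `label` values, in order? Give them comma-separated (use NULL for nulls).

parcel=U22: length_cm >= 60 OR service IN ('express', 'economy') → hot
parcel=U24: length_cm >= 141 OR service = 'freight' → major
parcel=U30: length_cm >= 141 OR service = 'freight' → major
parcel=U31: length_cm >= 60 OR service IN ('express', 'economy') → hot
parcel=U32: length_cm >= 141 OR service = 'freight' → major
parcel=U43: length_cm >= 60 OR service IN ('express', 'economy') → hot
parcel=U53: length_cm >= 141 OR service = 'freight' → major
parcel=U61: ELSE → pass
parcel=U71: length_cm >= 60 OR service IN ('express', 'economy') → hot
parcel=U73: length_cm >= 141 OR service = 'freight' → major
parcel=U78: length_cm >= 141 OR service = 'freight' → major
parcel=U88: ELSE → pass
parcel=U90: length_cm >= 60 OR service IN ('express', 'economy') → hot

hot, major, major, hot, major, hot, major, pass, hot, major, major, pass, hot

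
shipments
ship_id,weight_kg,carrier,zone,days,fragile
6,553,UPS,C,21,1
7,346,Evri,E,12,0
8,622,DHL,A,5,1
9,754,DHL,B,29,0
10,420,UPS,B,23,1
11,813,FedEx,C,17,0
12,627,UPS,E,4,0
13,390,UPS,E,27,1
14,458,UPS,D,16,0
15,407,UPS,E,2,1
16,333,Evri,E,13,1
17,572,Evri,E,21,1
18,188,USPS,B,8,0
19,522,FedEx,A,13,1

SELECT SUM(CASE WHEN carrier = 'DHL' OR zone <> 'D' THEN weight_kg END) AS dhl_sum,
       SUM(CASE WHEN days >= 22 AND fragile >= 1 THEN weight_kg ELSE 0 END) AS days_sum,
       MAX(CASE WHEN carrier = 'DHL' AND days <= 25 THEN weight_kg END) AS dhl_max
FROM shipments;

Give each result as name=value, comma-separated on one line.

[dhl_sum: carrier = 'DHL' OR zone <> 'D']
ship_id=6: ✓ → 553
ship_id=7: ✓ → 346
ship_id=8: ✓ → 622
ship_id=9: ✓ → 754
ship_id=10: ✓ → 420
ship_id=11: ✓ → 813
ship_id=12: ✓ → 627
ship_id=13: ✓ → 390
ship_id=14: ✗
ship_id=15: ✓ → 407
ship_id=16: ✓ → 333
ship_id=17: ✓ → 572
ship_id=18: ✓ → 188
ship_id=19: ✓ → 522
dhl_sum = 553 + 346 + 622 + 754 + 420 + 813 + 627 + 390 + 407 + 333 + 572 + 188 + 522 = 6547
—
[days_sum: days >= 22 AND fragile >= 1]
ship_id=6: ✗
ship_id=7: ✗
ship_id=8: ✗
ship_id=9: ✗
ship_id=10: ✓ → 420
ship_id=11: ✗
ship_id=12: ✗
ship_id=13: ✓ → 390
ship_id=14: ✗
ship_id=15: ✗
ship_id=16: ✗
ship_id=17: ✗
ship_id=18: ✗
ship_id=19: ✗
days_sum = 420 + 390 = 810
—
[dhl_max: carrier = 'DHL' AND days <= 25]
ship_id=6: ✗
ship_id=7: ✗
ship_id=8: ✓ → 622
ship_id=9: ✗
ship_id=10: ✗
ship_id=11: ✗
ship_id=12: ✗
ship_id=13: ✗
ship_id=14: ✗
ship_id=15: ✗
ship_id=16: ✗
ship_id=17: ✗
ship_id=18: ✗
ship_id=19: ✗
dhl_max = MAX(622) = 622

dhl_sum=6547, days_sum=810, dhl_max=622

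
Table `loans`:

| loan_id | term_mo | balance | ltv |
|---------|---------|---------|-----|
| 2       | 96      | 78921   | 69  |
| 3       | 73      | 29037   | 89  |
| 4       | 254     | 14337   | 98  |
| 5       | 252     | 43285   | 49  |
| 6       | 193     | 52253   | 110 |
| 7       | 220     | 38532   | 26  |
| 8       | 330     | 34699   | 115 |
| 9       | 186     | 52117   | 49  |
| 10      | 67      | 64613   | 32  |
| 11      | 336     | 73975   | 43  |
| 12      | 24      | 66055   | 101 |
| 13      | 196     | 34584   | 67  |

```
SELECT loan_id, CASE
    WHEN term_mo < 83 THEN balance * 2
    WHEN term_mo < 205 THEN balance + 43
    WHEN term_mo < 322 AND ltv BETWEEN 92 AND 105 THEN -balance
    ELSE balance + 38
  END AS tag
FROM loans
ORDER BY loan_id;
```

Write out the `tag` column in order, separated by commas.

78964, 58074, -14337, 43323, 52296, 38570, 34737, 52160, 129226, 74013, 132110, 34627

loan_id=2: term_mo < 205 → 78964
loan_id=3: term_mo < 83 → 58074
loan_id=4: term_mo < 322 AND ltv BETWEEN 92 AND 105 → -14337
loan_id=5: ELSE → 43323
loan_id=6: term_mo < 205 → 52296
loan_id=7: ELSE → 38570
loan_id=8: ELSE → 34737
loan_id=9: term_mo < 205 → 52160
loan_id=10: term_mo < 83 → 129226
loan_id=11: ELSE → 74013
loan_id=12: term_mo < 83 → 132110
loan_id=13: term_mo < 205 → 34627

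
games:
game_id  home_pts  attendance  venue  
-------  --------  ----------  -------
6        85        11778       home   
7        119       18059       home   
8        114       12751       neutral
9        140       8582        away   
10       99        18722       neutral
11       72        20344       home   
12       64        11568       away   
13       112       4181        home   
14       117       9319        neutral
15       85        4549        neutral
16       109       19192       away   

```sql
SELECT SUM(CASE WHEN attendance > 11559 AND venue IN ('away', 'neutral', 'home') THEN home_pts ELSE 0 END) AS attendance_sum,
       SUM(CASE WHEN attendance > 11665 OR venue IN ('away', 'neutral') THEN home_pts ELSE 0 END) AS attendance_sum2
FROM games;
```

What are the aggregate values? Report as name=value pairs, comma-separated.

[attendance_sum: attendance > 11559 AND venue IN ('away', 'neutral', 'home')]
game_id=6: ✓ → 85
game_id=7: ✓ → 119
game_id=8: ✓ → 114
game_id=9: ✗
game_id=10: ✓ → 99
game_id=11: ✓ → 72
game_id=12: ✓ → 64
game_id=13: ✗
game_id=14: ✗
game_id=15: ✗
game_id=16: ✓ → 109
attendance_sum = 85 + 119 + 114 + 99 + 72 + 64 + 109 = 662
—
[attendance_sum2: attendance > 11665 OR venue IN ('away', 'neutral')]
game_id=6: ✓ → 85
game_id=7: ✓ → 119
game_id=8: ✓ → 114
game_id=9: ✓ → 140
game_id=10: ✓ → 99
game_id=11: ✓ → 72
game_id=12: ✓ → 64
game_id=13: ✗
game_id=14: ✓ → 117
game_id=15: ✓ → 85
game_id=16: ✓ → 109
attendance_sum2 = 85 + 119 + 114 + 140 + 99 + 72 + 64 + 117 + 85 + 109 = 1004

attendance_sum=662, attendance_sum2=1004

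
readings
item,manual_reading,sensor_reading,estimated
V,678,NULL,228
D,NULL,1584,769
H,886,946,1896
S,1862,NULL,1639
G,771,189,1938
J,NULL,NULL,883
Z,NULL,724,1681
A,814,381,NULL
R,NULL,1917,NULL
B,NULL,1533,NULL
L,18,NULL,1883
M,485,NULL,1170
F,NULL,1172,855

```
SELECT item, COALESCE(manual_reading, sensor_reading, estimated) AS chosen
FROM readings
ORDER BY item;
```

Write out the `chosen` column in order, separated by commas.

814, 1533, 1584, 1172, 771, 886, 883, 18, 485, 1917, 1862, 678, 724

item=A: manual_reading=814 → 814
item=B: manual_reading=NULL, sensor_reading=1533 → 1533
item=D: manual_reading=NULL, sensor_reading=1584 → 1584
item=F: manual_reading=NULL, sensor_reading=1172 → 1172
item=G: manual_reading=771 → 771
item=H: manual_reading=886 → 886
item=J: manual_reading=NULL, sensor_reading=NULL, estimated=883 → 883
item=L: manual_reading=18 → 18
item=M: manual_reading=485 → 485
item=R: manual_reading=NULL, sensor_reading=1917 → 1917
item=S: manual_reading=1862 → 1862
item=V: manual_reading=678 → 678
item=Z: manual_reading=NULL, sensor_reading=724 → 724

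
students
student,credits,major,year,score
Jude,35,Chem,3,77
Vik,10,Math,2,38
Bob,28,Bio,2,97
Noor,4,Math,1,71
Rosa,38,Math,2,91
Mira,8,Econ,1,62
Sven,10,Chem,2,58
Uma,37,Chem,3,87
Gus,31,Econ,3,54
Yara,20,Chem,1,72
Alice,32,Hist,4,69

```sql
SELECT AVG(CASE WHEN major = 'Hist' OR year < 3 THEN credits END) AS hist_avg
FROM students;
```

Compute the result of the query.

18.75

student=Jude: ✗
student=Vik: ✓ → 10
student=Bob: ✓ → 28
student=Noor: ✓ → 4
student=Rosa: ✓ → 38
student=Mira: ✓ → 8
student=Sven: ✓ → 10
student=Uma: ✗
student=Gus: ✗
student=Yara: ✓ → 20
student=Alice: ✓ → 32
hist_avg = (10 + 28 + 4 + 38 + 8 + 10 + 20 + 32) / 8 = 18.75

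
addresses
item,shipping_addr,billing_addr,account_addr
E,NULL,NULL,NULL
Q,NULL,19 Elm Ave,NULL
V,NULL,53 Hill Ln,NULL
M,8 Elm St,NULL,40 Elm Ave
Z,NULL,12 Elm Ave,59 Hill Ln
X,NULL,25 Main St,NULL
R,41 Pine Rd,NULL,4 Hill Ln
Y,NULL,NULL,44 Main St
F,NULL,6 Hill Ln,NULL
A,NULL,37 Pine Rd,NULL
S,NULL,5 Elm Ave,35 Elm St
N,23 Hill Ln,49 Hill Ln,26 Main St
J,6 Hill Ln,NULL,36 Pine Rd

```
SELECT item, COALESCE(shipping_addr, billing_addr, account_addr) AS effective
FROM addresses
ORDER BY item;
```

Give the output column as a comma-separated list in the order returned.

item=A: shipping_addr=NULL, billing_addr=37 Pine Rd → 37 Pine Rd
item=E: shipping_addr=NULL, billing_addr=NULL, account_addr=NULL (all NULL) → NULL
item=F: shipping_addr=NULL, billing_addr=6 Hill Ln → 6 Hill Ln
item=J: shipping_addr=6 Hill Ln → 6 Hill Ln
item=M: shipping_addr=8 Elm St → 8 Elm St
item=N: shipping_addr=23 Hill Ln → 23 Hill Ln
item=Q: shipping_addr=NULL, billing_addr=19 Elm Ave → 19 Elm Ave
item=R: shipping_addr=41 Pine Rd → 41 Pine Rd
item=S: shipping_addr=NULL, billing_addr=5 Elm Ave → 5 Elm Ave
item=V: shipping_addr=NULL, billing_addr=53 Hill Ln → 53 Hill Ln
item=X: shipping_addr=NULL, billing_addr=25 Main St → 25 Main St
item=Y: shipping_addr=NULL, billing_addr=NULL, account_addr=44 Main St → 44 Main St
item=Z: shipping_addr=NULL, billing_addr=12 Elm Ave → 12 Elm Ave

37 Pine Rd, NULL, 6 Hill Ln, 6 Hill Ln, 8 Elm St, 23 Hill Ln, 19 Elm Ave, 41 Pine Rd, 5 Elm Ave, 53 Hill Ln, 25 Main St, 44 Main St, 12 Elm Ave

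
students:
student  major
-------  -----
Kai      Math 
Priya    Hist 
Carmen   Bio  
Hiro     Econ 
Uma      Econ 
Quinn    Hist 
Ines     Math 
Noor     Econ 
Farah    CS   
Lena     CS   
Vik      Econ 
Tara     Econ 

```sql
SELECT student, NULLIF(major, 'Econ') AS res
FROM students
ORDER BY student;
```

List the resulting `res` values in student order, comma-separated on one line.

Bio, CS, NULL, Math, Math, CS, NULL, Hist, Hist, NULL, NULL, NULL

student=Carmen: major=Bio vs Econ: differ → Bio
student=Farah: major=CS vs Econ: differ → CS
student=Hiro: major=Econ vs Econ: equal → NULL
student=Ines: major=Math vs Econ: differ → Math
student=Kai: major=Math vs Econ: differ → Math
student=Lena: major=CS vs Econ: differ → CS
student=Noor: major=Econ vs Econ: equal → NULL
student=Priya: major=Hist vs Econ: differ → Hist
student=Quinn: major=Hist vs Econ: differ → Hist
student=Tara: major=Econ vs Econ: equal → NULL
student=Uma: major=Econ vs Econ: equal → NULL
student=Vik: major=Econ vs Econ: equal → NULL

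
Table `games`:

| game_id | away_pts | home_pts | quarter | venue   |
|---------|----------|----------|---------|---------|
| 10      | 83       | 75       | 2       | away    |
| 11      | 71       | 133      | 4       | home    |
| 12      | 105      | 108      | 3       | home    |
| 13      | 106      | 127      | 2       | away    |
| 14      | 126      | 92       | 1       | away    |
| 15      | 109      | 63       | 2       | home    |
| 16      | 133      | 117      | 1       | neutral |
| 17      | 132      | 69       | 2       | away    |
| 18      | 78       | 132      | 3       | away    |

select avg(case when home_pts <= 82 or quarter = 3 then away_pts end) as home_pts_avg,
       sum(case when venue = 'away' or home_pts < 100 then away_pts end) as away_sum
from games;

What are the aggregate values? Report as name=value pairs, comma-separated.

[home_pts_avg: home_pts <= 82 or quarter = 3]
game_id=10: ✓ → 83
game_id=11: ✗
game_id=12: ✓ → 105
game_id=13: ✗
game_id=14: ✗
game_id=15: ✓ → 109
game_id=16: ✗
game_id=17: ✓ → 132
game_id=18: ✓ → 78
home_pts_avg = (83 + 105 + 109 + 132 + 78) / 5 = 101.4
—
[away_sum: venue = 'away' or home_pts < 100]
game_id=10: ✓ → 83
game_id=11: ✗
game_id=12: ✗
game_id=13: ✓ → 106
game_id=14: ✓ → 126
game_id=15: ✓ → 109
game_id=16: ✗
game_id=17: ✓ → 132
game_id=18: ✓ → 78
away_sum = 83 + 106 + 126 + 109 + 132 + 78 = 634

home_pts_avg=101.4, away_sum=634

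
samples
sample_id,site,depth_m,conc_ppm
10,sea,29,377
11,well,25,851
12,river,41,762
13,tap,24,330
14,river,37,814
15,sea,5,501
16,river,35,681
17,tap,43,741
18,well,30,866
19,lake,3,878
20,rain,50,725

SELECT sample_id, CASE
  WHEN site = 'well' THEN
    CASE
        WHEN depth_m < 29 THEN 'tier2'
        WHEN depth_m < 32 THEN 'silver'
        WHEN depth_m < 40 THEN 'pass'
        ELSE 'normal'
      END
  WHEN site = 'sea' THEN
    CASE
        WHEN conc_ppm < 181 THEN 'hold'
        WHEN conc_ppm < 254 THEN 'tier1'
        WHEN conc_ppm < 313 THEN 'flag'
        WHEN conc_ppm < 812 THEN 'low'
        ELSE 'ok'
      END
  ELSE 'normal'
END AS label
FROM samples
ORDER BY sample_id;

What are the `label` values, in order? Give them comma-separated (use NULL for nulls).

low, tier2, normal, normal, normal, low, normal, normal, silver, normal, normal

sample_id=10: site='sea' → inner[conc_ppm < 812] → low
sample_id=11: site='well' → inner[depth_m < 29] → tier2
sample_id=12: site='river' → outer ELSE → normal
sample_id=13: site='tap' → outer ELSE → normal
sample_id=14: site='river' → outer ELSE → normal
sample_id=15: site='sea' → inner[conc_ppm < 812] → low
sample_id=16: site='river' → outer ELSE → normal
sample_id=17: site='tap' → outer ELSE → normal
sample_id=18: site='well' → inner[depth_m < 32] → silver
sample_id=19: site='lake' → outer ELSE → normal
sample_id=20: site='rain' → outer ELSE → normal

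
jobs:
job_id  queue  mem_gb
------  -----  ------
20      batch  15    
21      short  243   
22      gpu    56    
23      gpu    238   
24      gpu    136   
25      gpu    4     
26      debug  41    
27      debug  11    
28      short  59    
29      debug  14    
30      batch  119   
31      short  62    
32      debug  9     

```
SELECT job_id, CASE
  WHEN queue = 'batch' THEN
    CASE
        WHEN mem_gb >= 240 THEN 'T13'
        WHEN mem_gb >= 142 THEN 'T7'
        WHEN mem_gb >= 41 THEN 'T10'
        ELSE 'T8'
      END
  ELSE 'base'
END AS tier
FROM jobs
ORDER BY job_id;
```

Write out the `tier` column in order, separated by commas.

T8, base, base, base, base, base, base, base, base, base, T10, base, base

job_id=20: queue='batch' → inner[ELSE] → T8
job_id=21: queue='short' → outer ELSE → base
job_id=22: queue='gpu' → outer ELSE → base
job_id=23: queue='gpu' → outer ELSE → base
job_id=24: queue='gpu' → outer ELSE → base
job_id=25: queue='gpu' → outer ELSE → base
job_id=26: queue='debug' → outer ELSE → base
job_id=27: queue='debug' → outer ELSE → base
job_id=28: queue='short' → outer ELSE → base
job_id=29: queue='debug' → outer ELSE → base
job_id=30: queue='batch' → inner[mem_gb >= 41] → T10
job_id=31: queue='short' → outer ELSE → base
job_id=32: queue='debug' → outer ELSE → base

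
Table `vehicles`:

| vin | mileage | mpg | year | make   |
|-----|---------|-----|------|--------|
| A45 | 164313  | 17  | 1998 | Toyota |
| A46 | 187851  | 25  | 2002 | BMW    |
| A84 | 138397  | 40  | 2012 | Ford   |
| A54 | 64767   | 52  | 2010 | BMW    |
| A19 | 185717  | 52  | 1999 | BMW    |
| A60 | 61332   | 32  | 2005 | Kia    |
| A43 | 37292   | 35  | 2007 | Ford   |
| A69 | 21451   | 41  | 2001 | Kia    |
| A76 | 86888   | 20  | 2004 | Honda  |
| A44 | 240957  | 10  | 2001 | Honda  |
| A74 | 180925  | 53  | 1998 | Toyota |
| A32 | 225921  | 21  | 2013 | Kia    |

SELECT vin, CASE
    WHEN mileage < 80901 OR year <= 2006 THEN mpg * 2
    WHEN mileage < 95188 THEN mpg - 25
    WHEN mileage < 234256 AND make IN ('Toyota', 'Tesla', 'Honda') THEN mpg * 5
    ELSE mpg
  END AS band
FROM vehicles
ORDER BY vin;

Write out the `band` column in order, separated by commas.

104, 21, 70, 20, 34, 50, 104, 64, 82, 106, 40, 40

vin=A19: mileage < 80901 OR year <= 2006 → 104
vin=A32: ELSE → 21
vin=A43: mileage < 80901 OR year <= 2006 → 70
vin=A44: mileage < 80901 OR year <= 2006 → 20
vin=A45: mileage < 80901 OR year <= 2006 → 34
vin=A46: mileage < 80901 OR year <= 2006 → 50
vin=A54: mileage < 80901 OR year <= 2006 → 104
vin=A60: mileage < 80901 OR year <= 2006 → 64
vin=A69: mileage < 80901 OR year <= 2006 → 82
vin=A74: mileage < 80901 OR year <= 2006 → 106
vin=A76: mileage < 80901 OR year <= 2006 → 40
vin=A84: ELSE → 40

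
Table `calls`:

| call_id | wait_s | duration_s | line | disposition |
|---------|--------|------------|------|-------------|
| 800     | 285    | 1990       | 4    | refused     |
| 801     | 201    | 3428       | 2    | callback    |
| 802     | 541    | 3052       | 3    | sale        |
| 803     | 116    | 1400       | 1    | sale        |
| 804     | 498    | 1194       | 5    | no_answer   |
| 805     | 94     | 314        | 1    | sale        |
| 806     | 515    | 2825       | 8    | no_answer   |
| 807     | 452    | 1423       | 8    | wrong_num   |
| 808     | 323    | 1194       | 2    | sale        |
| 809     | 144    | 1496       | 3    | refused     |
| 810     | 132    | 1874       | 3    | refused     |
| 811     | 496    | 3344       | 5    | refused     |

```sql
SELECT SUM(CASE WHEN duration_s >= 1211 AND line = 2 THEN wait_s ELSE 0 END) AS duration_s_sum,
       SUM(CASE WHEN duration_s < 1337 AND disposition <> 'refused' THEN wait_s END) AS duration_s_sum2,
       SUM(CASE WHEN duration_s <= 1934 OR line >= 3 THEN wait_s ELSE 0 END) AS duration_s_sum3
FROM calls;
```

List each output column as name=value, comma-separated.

duration_s_sum=201, duration_s_sum2=915, duration_s_sum3=3596

[duration_s_sum: duration_s >= 1211 AND line = 2]
call_id=800: ✗
call_id=801: ✓ → 201
call_id=802: ✗
call_id=803: ✗
call_id=804: ✗
call_id=805: ✗
call_id=806: ✗
call_id=807: ✗
call_id=808: ✗
call_id=809: ✗
call_id=810: ✗
call_id=811: ✗
duration_s_sum = 201
—
[duration_s_sum2: duration_s < 1337 AND disposition <> 'refused']
call_id=800: ✗
call_id=801: ✗
call_id=802: ✗
call_id=803: ✗
call_id=804: ✓ → 498
call_id=805: ✓ → 94
call_id=806: ✗
call_id=807: ✗
call_id=808: ✓ → 323
call_id=809: ✗
call_id=810: ✗
call_id=811: ✗
duration_s_sum2 = 498 + 94 + 323 = 915
—
[duration_s_sum3: duration_s <= 1934 OR line >= 3]
call_id=800: ✓ → 285
call_id=801: ✗
call_id=802: ✓ → 541
call_id=803: ✓ → 116
call_id=804: ✓ → 498
call_id=805: ✓ → 94
call_id=806: ✓ → 515
call_id=807: ✓ → 452
call_id=808: ✓ → 323
call_id=809: ✓ → 144
call_id=810: ✓ → 132
call_id=811: ✓ → 496
duration_s_sum3 = 285 + 541 + 116 + 498 + 94 + 515 + 452 + 323 + 144 + 132 + 496 = 3596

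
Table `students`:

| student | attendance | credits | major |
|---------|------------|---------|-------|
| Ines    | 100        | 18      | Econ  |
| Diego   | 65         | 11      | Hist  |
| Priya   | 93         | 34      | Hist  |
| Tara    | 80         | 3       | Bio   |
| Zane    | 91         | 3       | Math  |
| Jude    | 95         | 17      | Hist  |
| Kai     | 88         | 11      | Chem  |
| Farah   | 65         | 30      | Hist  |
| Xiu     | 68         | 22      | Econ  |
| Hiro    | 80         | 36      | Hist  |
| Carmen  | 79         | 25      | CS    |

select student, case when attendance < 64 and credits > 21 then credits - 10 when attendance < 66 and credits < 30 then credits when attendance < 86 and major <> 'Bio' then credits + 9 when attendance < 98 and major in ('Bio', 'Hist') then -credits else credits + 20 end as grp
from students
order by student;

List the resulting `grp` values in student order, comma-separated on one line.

34, 11, 39, 45, 38, -17, 31, -34, -3, 31, 23

student=Carmen: attendance < 86 and major <> 'Bio' → 34
student=Diego: attendance < 66 and credits < 30 → 11
student=Farah: attendance < 86 and major <> 'Bio' → 39
student=Hiro: attendance < 86 and major <> 'Bio' → 45
student=Ines: ELSE → 38
student=Jude: attendance < 98 and major in ('Bio', 'Hist') → -17
student=Kai: ELSE → 31
student=Priya: attendance < 98 and major in ('Bio', 'Hist') → -34
student=Tara: attendance < 98 and major in ('Bio', 'Hist') → -3
student=Xiu: attendance < 86 and major <> 'Bio' → 31
student=Zane: ELSE → 23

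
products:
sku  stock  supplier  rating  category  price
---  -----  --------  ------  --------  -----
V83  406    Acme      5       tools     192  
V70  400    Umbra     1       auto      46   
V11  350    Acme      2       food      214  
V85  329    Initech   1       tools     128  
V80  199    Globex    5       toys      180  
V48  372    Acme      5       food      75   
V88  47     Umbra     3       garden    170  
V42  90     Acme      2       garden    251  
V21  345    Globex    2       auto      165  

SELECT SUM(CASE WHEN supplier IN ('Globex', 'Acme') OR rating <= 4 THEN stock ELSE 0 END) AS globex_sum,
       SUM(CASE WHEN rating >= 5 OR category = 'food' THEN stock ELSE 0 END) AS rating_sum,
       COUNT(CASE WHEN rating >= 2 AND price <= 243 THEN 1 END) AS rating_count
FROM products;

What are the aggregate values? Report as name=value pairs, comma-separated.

globex_sum=2538, rating_sum=1327, rating_count=6

[globex_sum: supplier IN ('Globex', 'Acme') OR rating <= 4]
sku=V83: ✓ → 406
sku=V70: ✓ → 400
sku=V11: ✓ → 350
sku=V85: ✓ → 329
sku=V80: ✓ → 199
sku=V48: ✓ → 372
sku=V88: ✓ → 47
sku=V42: ✓ → 90
sku=V21: ✓ → 345
globex_sum = 406 + 400 + 350 + 329 + 199 + 372 + 47 + 90 + 345 = 2538
—
[rating_sum: rating >= 5 OR category = 'food']
sku=V83: ✓ → 406
sku=V70: ✗
sku=V11: ✓ → 350
sku=V85: ✗
sku=V80: ✓ → 199
sku=V48: ✓ → 372
sku=V88: ✗
sku=V42: ✗
sku=V21: ✗
rating_sum = 406 + 350 + 199 + 372 = 1327
—
[rating_count: rating >= 2 AND price <= 243]
sku=V83: ✓ → 1
sku=V70: ✗
sku=V11: ✓ → 1
sku=V85: ✗
sku=V80: ✓ → 1
sku=V48: ✓ → 1
sku=V88: ✓ → 1
sku=V42: ✗
sku=V21: ✓ → 1
rating_count = COUNT(1, 1, 1, 1, 1, 1) = 6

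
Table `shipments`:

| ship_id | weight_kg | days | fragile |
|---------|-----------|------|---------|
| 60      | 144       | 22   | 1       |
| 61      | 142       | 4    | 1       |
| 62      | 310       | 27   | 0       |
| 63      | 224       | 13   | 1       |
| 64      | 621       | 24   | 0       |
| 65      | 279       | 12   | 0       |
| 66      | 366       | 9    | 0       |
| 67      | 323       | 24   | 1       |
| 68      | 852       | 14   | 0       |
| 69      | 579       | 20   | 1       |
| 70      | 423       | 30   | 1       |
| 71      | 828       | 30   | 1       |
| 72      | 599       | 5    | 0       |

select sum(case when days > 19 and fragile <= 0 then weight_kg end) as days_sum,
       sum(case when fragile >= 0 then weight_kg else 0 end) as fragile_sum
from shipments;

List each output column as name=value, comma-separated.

days_sum=931, fragile_sum=5690

[days_sum: days > 19 and fragile <= 0]
ship_id=60: ✗
ship_id=61: ✗
ship_id=62: ✓ → 310
ship_id=63: ✗
ship_id=64: ✓ → 621
ship_id=65: ✗
ship_id=66: ✗
ship_id=67: ✗
ship_id=68: ✗
ship_id=69: ✗
ship_id=70: ✗
ship_id=71: ✗
ship_id=72: ✗
days_sum = 310 + 621 = 931
—
[fragile_sum: fragile >= 0]
ship_id=60: ✓ → 144
ship_id=61: ✓ → 142
ship_id=62: ✓ → 310
ship_id=63: ✓ → 224
ship_id=64: ✓ → 621
ship_id=65: ✓ → 279
ship_id=66: ✓ → 366
ship_id=67: ✓ → 323
ship_id=68: ✓ → 852
ship_id=69: ✓ → 579
ship_id=70: ✓ → 423
ship_id=71: ✓ → 828
ship_id=72: ✓ → 599
fragile_sum = 144 + 142 + 310 + 224 + 621 + 279 + 366 + 323 + 852 + 579 + 423 + 828 + 599 = 5690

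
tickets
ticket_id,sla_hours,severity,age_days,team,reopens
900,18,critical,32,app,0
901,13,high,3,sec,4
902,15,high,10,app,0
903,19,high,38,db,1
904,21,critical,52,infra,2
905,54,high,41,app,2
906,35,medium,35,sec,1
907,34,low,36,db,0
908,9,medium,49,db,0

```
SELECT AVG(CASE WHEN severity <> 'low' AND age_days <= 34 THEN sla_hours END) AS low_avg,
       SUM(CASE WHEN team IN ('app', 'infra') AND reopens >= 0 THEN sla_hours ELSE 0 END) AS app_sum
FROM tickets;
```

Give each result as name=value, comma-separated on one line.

low_avg=15.3333333333, app_sum=108

[low_avg: severity <> 'low' AND age_days <= 34]
ticket_id=900: ✓ → 18
ticket_id=901: ✓ → 13
ticket_id=902: ✓ → 15
ticket_id=903: ✗
ticket_id=904: ✗
ticket_id=905: ✗
ticket_id=906: ✗
ticket_id=907: ✗
ticket_id=908: ✗
low_avg = (18 + 13 + 15) / 3 = 15.3333333333
—
[app_sum: team IN ('app', 'infra') AND reopens >= 0]
ticket_id=900: ✓ → 18
ticket_id=901: ✗
ticket_id=902: ✓ → 15
ticket_id=903: ✗
ticket_id=904: ✓ → 21
ticket_id=905: ✓ → 54
ticket_id=906: ✗
ticket_id=907: ✗
ticket_id=908: ✗
app_sum = 18 + 15 + 21 + 54 = 108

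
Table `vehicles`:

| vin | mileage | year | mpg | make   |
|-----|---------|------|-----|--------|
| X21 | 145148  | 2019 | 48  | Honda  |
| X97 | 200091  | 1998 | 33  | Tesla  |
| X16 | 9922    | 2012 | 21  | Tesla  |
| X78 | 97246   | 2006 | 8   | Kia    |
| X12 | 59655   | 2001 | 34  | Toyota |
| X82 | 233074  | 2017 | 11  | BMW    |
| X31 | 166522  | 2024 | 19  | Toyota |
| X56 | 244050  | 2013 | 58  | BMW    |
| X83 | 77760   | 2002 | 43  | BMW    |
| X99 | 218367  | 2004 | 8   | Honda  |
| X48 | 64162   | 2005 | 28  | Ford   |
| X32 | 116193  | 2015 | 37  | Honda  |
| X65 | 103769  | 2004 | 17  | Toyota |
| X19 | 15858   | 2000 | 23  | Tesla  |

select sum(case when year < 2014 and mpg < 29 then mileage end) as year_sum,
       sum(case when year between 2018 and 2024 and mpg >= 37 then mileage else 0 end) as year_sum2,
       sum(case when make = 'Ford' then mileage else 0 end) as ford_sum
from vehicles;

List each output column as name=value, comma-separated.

year_sum=509324, year_sum2=145148, ford_sum=64162

[year_sum: year < 2014 and mpg < 29]
vin=X21: ✗
vin=X97: ✗
vin=X16: ✓ → 9922
vin=X78: ✓ → 97246
vin=X12: ✗
vin=X82: ✗
vin=X31: ✗
vin=X56: ✗
vin=X83: ✗
vin=X99: ✓ → 218367
vin=X48: ✓ → 64162
vin=X32: ✗
vin=X65: ✓ → 103769
vin=X19: ✓ → 15858
year_sum = 9922 + 97246 + 218367 + 64162 + 103769 + 15858 = 509324
—
[year_sum2: year between 2018 and 2024 and mpg >= 37]
vin=X21: ✓ → 145148
vin=X97: ✗
vin=X16: ✗
vin=X78: ✗
vin=X12: ✗
vin=X82: ✗
vin=X31: ✗
vin=X56: ✗
vin=X83: ✗
vin=X99: ✗
vin=X48: ✗
vin=X32: ✗
vin=X65: ✗
vin=X19: ✗
year_sum2 = 145148
—
[ford_sum: make = 'Ford']
vin=X21: ✗
vin=X97: ✗
vin=X16: ✗
vin=X78: ✗
vin=X12: ✗
vin=X82: ✗
vin=X31: ✗
vin=X56: ✗
vin=X83: ✗
vin=X99: ✗
vin=X48: ✓ → 64162
vin=X32: ✗
vin=X65: ✗
vin=X19: ✗
ford_sum = 64162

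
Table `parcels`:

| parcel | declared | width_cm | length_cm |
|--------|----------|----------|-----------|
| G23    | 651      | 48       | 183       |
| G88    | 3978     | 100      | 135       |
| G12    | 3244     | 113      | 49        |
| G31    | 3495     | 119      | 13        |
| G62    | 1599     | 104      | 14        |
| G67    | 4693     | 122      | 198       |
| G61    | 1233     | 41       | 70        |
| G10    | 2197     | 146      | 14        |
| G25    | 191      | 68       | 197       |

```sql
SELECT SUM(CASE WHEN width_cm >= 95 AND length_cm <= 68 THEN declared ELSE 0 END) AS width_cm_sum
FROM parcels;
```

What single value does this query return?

parcel=G23: ✗
parcel=G88: ✗
parcel=G12: ✓ → 3244
parcel=G31: ✓ → 3495
parcel=G62: ✓ → 1599
parcel=G67: ✗
parcel=G61: ✗
parcel=G10: ✓ → 2197
parcel=G25: ✗
width_cm_sum = 3244 + 3495 + 1599 + 2197 = 10535

10535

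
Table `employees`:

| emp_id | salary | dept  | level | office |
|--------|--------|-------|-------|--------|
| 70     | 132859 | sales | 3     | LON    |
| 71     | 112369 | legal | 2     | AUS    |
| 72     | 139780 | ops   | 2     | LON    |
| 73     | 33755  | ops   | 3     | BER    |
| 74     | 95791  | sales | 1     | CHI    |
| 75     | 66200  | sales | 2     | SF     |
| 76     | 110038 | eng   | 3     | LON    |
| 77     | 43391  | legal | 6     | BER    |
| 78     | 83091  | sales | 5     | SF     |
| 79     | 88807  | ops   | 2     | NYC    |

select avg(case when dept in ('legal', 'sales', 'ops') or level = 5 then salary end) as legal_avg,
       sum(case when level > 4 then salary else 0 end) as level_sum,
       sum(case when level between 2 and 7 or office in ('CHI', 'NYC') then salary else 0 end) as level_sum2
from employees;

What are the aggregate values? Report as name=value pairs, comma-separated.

legal_avg=88449.2222222222, level_sum=126482, level_sum2=906081

[legal_avg: dept in ('legal', 'sales', 'ops') or level = 5]
emp_id=70: ✓ → 132859
emp_id=71: ✓ → 112369
emp_id=72: ✓ → 139780
emp_id=73: ✓ → 33755
emp_id=74: ✓ → 95791
emp_id=75: ✓ → 66200
emp_id=76: ✗
emp_id=77: ✓ → 43391
emp_id=78: ✓ → 83091
emp_id=79: ✓ → 88807
legal_avg = (132859 + 112369 + 139780 + 33755 + 95791 + 66200 + 43391 + 83091 + 88807) / 9 = 88449.2222222222
—
[level_sum: level > 4]
emp_id=70: ✗
emp_id=71: ✗
emp_id=72: ✗
emp_id=73: ✗
emp_id=74: ✗
emp_id=75: ✗
emp_id=76: ✗
emp_id=77: ✓ → 43391
emp_id=78: ✓ → 83091
emp_id=79: ✗
level_sum = 43391 + 83091 = 126482
—
[level_sum2: level between 2 and 7 or office in ('CHI', 'NYC')]
emp_id=70: ✓ → 132859
emp_id=71: ✓ → 112369
emp_id=72: ✓ → 139780
emp_id=73: ✓ → 33755
emp_id=74: ✓ → 95791
emp_id=75: ✓ → 66200
emp_id=76: ✓ → 110038
emp_id=77: ✓ → 43391
emp_id=78: ✓ → 83091
emp_id=79: ✓ → 88807
level_sum2 = 132859 + 112369 + 139780 + 33755 + 95791 + 66200 + 110038 + 43391 + 83091 + 88807 = 906081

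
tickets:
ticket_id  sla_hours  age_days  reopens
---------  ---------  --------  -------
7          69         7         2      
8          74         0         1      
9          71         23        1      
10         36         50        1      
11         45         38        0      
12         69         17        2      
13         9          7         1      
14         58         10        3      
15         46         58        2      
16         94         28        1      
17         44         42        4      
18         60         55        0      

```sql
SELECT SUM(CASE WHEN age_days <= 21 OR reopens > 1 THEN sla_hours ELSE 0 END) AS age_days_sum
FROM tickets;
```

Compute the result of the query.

369

ticket_id=7: ✓ → 69
ticket_id=8: ✓ → 74
ticket_id=9: ✗
ticket_id=10: ✗
ticket_id=11: ✗
ticket_id=12: ✓ → 69
ticket_id=13: ✓ → 9
ticket_id=14: ✓ → 58
ticket_id=15: ✓ → 46
ticket_id=16: ✗
ticket_id=17: ✓ → 44
ticket_id=18: ✗
age_days_sum = 69 + 74 + 69 + 9 + 58 + 46 + 44 = 369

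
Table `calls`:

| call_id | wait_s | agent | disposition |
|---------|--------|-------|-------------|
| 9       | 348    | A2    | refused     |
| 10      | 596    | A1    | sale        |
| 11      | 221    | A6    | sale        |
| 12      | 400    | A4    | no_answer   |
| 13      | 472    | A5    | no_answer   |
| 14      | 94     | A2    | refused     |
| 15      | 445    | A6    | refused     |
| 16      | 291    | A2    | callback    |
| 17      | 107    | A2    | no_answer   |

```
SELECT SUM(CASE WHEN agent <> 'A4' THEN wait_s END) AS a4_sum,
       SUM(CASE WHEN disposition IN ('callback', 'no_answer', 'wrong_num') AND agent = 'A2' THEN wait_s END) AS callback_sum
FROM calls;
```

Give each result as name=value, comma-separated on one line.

[a4_sum: agent <> 'A4']
call_id=9: ✓ → 348
call_id=10: ✓ → 596
call_id=11: ✓ → 221
call_id=12: ✗
call_id=13: ✓ → 472
call_id=14: ✓ → 94
call_id=15: ✓ → 445
call_id=16: ✓ → 291
call_id=17: ✓ → 107
a4_sum = 348 + 596 + 221 + 472 + 94 + 445 + 291 + 107 = 2574
—
[callback_sum: disposition IN ('callback', 'no_answer', 'wrong_num') AND agent = 'A2']
call_id=9: ✗
call_id=10: ✗
call_id=11: ✗
call_id=12: ✗
call_id=13: ✗
call_id=14: ✗
call_id=15: ✗
call_id=16: ✓ → 291
call_id=17: ✓ → 107
callback_sum = 291 + 107 = 398

a4_sum=2574, callback_sum=398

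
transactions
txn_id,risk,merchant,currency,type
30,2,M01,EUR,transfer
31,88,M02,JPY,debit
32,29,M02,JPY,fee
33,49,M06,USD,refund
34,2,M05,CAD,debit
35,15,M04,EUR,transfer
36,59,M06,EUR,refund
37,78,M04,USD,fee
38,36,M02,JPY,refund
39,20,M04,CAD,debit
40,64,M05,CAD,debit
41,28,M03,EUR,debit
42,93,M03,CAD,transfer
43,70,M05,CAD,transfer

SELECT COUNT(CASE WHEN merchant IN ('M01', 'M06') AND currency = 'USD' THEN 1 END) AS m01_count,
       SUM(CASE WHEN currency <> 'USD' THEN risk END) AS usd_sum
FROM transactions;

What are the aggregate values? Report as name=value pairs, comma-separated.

m01_count=1, usd_sum=506

[m01_count: merchant IN ('M01', 'M06') AND currency = 'USD']
txn_id=30: ✗
txn_id=31: ✗
txn_id=32: ✗
txn_id=33: ✓ → 1
txn_id=34: ✗
txn_id=35: ✗
txn_id=36: ✗
txn_id=37: ✗
txn_id=38: ✗
txn_id=39: ✗
txn_id=40: ✗
txn_id=41: ✗
txn_id=42: ✗
txn_id=43: ✗
m01_count = COUNT(1) = 1
—
[usd_sum: currency <> 'USD']
txn_id=30: ✓ → 2
txn_id=31: ✓ → 88
txn_id=32: ✓ → 29
txn_id=33: ✗
txn_id=34: ✓ → 2
txn_id=35: ✓ → 15
txn_id=36: ✓ → 59
txn_id=37: ✗
txn_id=38: ✓ → 36
txn_id=39: ✓ → 20
txn_id=40: ✓ → 64
txn_id=41: ✓ → 28
txn_id=42: ✓ → 93
txn_id=43: ✓ → 70
usd_sum = 2 + 88 + 29 + 2 + 15 + 59 + 36 + 20 + 64 + 28 + 93 + 70 = 506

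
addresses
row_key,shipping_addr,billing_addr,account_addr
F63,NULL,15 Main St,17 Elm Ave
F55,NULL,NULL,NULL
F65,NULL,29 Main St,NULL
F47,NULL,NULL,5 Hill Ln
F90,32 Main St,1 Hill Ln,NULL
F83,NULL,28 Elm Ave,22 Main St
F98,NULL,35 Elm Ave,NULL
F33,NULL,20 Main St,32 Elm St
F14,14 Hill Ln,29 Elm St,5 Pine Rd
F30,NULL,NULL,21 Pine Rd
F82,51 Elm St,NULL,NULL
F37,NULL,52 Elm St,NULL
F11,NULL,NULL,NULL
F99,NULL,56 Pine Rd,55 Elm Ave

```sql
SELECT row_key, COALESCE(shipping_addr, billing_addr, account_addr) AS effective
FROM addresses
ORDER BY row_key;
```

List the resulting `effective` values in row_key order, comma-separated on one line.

row_key=F11: shipping_addr=NULL, billing_addr=NULL, account_addr=NULL (all NULL) → NULL
row_key=F14: shipping_addr=14 Hill Ln → 14 Hill Ln
row_key=F30: shipping_addr=NULL, billing_addr=NULL, account_addr=21 Pine Rd → 21 Pine Rd
row_key=F33: shipping_addr=NULL, billing_addr=20 Main St → 20 Main St
row_key=F37: shipping_addr=NULL, billing_addr=52 Elm St → 52 Elm St
row_key=F47: shipping_addr=NULL, billing_addr=NULL, account_addr=5 Hill Ln → 5 Hill Ln
row_key=F55: shipping_addr=NULL, billing_addr=NULL, account_addr=NULL (all NULL) → NULL
row_key=F63: shipping_addr=NULL, billing_addr=15 Main St → 15 Main St
row_key=F65: shipping_addr=NULL, billing_addr=29 Main St → 29 Main St
row_key=F82: shipping_addr=51 Elm St → 51 Elm St
row_key=F83: shipping_addr=NULL, billing_addr=28 Elm Ave → 28 Elm Ave
row_key=F90: shipping_addr=32 Main St → 32 Main St
row_key=F98: shipping_addr=NULL, billing_addr=35 Elm Ave → 35 Elm Ave
row_key=F99: shipping_addr=NULL, billing_addr=56 Pine Rd → 56 Pine Rd

NULL, 14 Hill Ln, 21 Pine Rd, 20 Main St, 52 Elm St, 5 Hill Ln, NULL, 15 Main St, 29 Main St, 51 Elm St, 28 Elm Ave, 32 Main St, 35 Elm Ave, 56 Pine Rd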